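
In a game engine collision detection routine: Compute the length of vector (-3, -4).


|u| = sqrt((-3)^2 + (-4)^2) = sqrt(25) = 5

5


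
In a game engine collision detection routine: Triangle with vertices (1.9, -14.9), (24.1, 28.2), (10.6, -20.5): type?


Side lengths squared: AB^2=2350.45, BC^2=2553.94, CA^2=107.05
Sorted: [107.05, 2350.45, 2553.94]
By sides: Scalene, By angles: Obtuse

Scalene, Obtuse


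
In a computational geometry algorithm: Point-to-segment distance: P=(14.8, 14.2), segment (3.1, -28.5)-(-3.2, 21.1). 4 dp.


Project P onto AB: t = 0.8177 (clamped to [0,1])
Closest point on segment: (-2.0517, 12.0596)
Distance: 16.9871

16.9871


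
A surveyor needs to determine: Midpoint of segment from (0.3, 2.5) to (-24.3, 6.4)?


M = ((0.3+(-24.3))/2, (2.5+6.4)/2)
= (-12, 4.45)

(-12, 4.45)


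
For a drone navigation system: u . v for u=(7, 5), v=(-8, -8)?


u . v = u_x*v_x + u_y*v_y = 7*(-8) + 5*(-8)
= (-56) + (-40) = -96

-96


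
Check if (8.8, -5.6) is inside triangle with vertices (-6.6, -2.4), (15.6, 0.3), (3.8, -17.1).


Cross products: AB x AP = -112.62, BC x BP = -48.7, CA x CP = -193.1
All same sign? yes

Yes, inside


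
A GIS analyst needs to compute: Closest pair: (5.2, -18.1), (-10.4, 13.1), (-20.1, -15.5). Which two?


d(P0,P1) = 34.8827, d(P0,P2) = 25.4332, d(P1,P2) = 30.2002
Closest: P0 and P2

Closest pair: (5.2, -18.1) and (-20.1, -15.5), distance = 25.4332


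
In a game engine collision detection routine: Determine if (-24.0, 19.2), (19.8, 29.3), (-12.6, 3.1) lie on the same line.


Cross product: (19.8-(-24))*(3.1-19.2) - (29.3-19.2)*((-12.6)-(-24))
= -820.32

No, not collinear


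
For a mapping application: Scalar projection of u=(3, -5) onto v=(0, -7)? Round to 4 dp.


u.v = 35, |v| = sqrt(49) = 7
Scalar projection = u.v / |v| = 35 / sqrt(49) = 5

5


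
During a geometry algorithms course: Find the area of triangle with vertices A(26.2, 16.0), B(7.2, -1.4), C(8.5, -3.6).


Area = |x_A(y_B-y_C) + x_B(y_C-y_A) + x_C(y_A-y_B)|/2
= |57.64 + (-141.12) + 147.9|/2
= 64.42/2 = 32.21

32.21


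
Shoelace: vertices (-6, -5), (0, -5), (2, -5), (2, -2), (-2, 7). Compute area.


Shoelace sum: ((-6)*(-5) - 0*(-5)) + (0*(-5) - 2*(-5)) + (2*(-2) - 2*(-5)) + (2*7 - (-2)*(-2)) + ((-2)*(-5) - (-6)*7)
= 108
Area = |108|/2 = 54

54


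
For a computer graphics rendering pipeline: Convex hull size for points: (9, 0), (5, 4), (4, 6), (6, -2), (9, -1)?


Convex hull vertices (CCW): (4, 6), (6, -2), (9, -1), (9, 0)
Count = 4

4


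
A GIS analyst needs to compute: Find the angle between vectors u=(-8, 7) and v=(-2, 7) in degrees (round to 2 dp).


u.v = 65, |u| = sqrt(113) = 10.6301, |v| = sqrt(53) = 7.2801
cos(theta) = u.v/(|u||v|) = 65/sqrt(5989) = 0.839917
theta = acos(0.839917) = 32.87 degrees

32.87 degrees


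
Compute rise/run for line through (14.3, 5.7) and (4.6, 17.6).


slope = (y2-y1)/(x2-x1) = (17.6-5.7)/(4.6-14.3) = 11.9/(-9.7) = -1.2268

-1.2268


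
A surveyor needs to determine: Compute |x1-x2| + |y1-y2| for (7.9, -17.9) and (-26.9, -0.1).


|7.9-(-26.9)| + |(-17.9)-(-0.1)| = 34.8 + 17.8 = 52.6

52.6


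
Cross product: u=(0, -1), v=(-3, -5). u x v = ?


u x v = u_x*v_y - u_y*v_x = 0*(-5) - (-1)*(-3)
= 0 - 3 = -3

-3


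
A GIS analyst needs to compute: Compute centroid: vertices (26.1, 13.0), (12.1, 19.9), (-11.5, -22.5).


Centroid = ((x_A+x_B+x_C)/3, (y_A+y_B+y_C)/3)
= ((26.1+12.1+(-11.5))/3, (13+19.9+(-22.5))/3)
= (8.9, 3.4667)

(8.9, 3.4667)


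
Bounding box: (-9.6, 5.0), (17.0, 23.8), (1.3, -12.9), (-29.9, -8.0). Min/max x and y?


x range: [-29.9, 17]
y range: [-12.9, 23.8]
Bounding box: (-29.9,-12.9) to (17,23.8)

(-29.9,-12.9) to (17,23.8)


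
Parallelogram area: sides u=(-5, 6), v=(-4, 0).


|u x v| = |(-5)*0 - 6*(-4)|
= |0 - (-24)| = 24

24


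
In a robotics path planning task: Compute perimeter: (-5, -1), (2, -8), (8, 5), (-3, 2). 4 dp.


Sides: (-5, -1)->(2, -8): sqrt(98) = 9.899495, (2, -8)->(8, 5): sqrt(205) = 14.317821, (8, 5)->(-3, 2): sqrt(130) = 11.401754, (-3, 2)->(-5, -1): sqrt(13) = 3.605551
Sum = 39.224621
Perimeter = 39.2246

39.2246


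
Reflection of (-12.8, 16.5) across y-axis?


Reflection over y-axis: (x,y) -> (-x,y)
(-12.8, 16.5) -> (12.8, 16.5)

(12.8, 16.5)


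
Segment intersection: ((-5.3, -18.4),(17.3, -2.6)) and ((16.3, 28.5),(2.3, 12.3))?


Cross products: d1=306.68, d2=451.6, d3=718.66, d4=573.74
d1*d2 < 0 and d3*d4 < 0? no

No, they don't intersect


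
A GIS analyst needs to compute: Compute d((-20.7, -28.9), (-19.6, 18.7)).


dx=1.1, dy=47.6
d^2 = 1.1^2 + 47.6^2 = 2266.97
d = sqrt(2266.97) = 47.6127

47.6127


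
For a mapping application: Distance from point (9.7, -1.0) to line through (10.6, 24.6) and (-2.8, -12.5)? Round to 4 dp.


|cross product| = 309.65
|line direction| = sqrt(1555.97) = 39.4458
Distance = 309.65/sqrt(1555.97) = 7.85

7.85


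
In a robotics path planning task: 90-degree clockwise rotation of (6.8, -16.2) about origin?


90° CW: (x,y) -> (y, -x)
(6.8,-16.2) -> (-16.2, -6.8)

(-16.2, -6.8)


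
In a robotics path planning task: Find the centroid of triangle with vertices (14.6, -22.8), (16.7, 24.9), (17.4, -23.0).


Centroid = ((x_A+x_B+x_C)/3, (y_A+y_B+y_C)/3)
= ((14.6+16.7+17.4)/3, ((-22.8)+24.9+(-23))/3)
= (16.2333, -6.9667)

(16.2333, -6.9667)


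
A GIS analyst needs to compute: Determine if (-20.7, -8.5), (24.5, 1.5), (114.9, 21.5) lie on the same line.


Cross product: (24.5-(-20.7))*(21.5-(-8.5)) - (1.5-(-8.5))*(114.9-(-20.7))
= 0

Yes, collinear


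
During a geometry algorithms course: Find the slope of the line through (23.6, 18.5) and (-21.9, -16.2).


slope = (y2-y1)/(x2-x1) = ((-16.2)-18.5)/((-21.9)-23.6) = (-34.7)/(-45.5) = 0.7626

0.7626


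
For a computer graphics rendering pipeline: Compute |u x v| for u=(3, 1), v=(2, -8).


|u x v| = |3*(-8) - 1*2|
= |(-24) - 2| = 26

26


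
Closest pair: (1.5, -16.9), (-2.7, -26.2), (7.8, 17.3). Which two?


d(P0,P1) = 10.2044, d(P0,P2) = 34.7754, d(P1,P2) = 44.7493
Closest: P0 and P1

Closest pair: (1.5, -16.9) and (-2.7, -26.2), distance = 10.2044


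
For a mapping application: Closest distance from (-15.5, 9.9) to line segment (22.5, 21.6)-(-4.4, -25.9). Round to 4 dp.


Project P onto AB: t = 0.5295 (clamped to [0,1])
Closest point on segment: (8.2554, -3.5531)
Distance: 27.3003

27.3003


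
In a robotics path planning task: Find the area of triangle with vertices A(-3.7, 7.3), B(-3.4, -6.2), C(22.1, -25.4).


Area = |x_A(y_B-y_C) + x_B(y_C-y_A) + x_C(y_A-y_B)|/2
= |(-71.04) + 111.18 + 298.35|/2
= 338.49/2 = 169.245

169.245


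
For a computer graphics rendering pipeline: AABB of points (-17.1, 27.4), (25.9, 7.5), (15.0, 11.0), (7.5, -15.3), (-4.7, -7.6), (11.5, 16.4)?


x range: [-17.1, 25.9]
y range: [-15.3, 27.4]
Bounding box: (-17.1,-15.3) to (25.9,27.4)

(-17.1,-15.3) to (25.9,27.4)


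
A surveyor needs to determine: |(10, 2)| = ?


|u| = sqrt(10^2 + 2^2) = sqrt(104) = 10.198

10.198


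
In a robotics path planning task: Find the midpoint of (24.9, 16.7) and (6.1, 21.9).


M = ((24.9+6.1)/2, (16.7+21.9)/2)
= (15.5, 19.3)

(15.5, 19.3)


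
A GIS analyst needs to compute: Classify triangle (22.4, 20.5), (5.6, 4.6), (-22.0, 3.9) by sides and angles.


Side lengths squared: AB^2=535.05, BC^2=762.25, CA^2=2246.92
Sorted: [535.05, 762.25, 2246.92]
By sides: Scalene, By angles: Obtuse

Scalene, Obtuse


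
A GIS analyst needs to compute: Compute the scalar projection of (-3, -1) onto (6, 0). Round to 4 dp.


u.v = -18, |v| = sqrt(36) = 6
Scalar projection = u.v / |v| = -18 / sqrt(36) = -3

-3


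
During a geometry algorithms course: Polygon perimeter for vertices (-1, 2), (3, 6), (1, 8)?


Sides: (-1, 2)->(3, 6): sqrt(32) = 5.656854, (3, 6)->(1, 8): sqrt(8) = 2.828427, (1, 8)->(-1, 2): sqrt(40) = 6.324555
Sum = 14.809836
Perimeter = 14.8098

14.8098


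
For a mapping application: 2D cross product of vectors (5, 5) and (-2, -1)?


u x v = u_x*v_y - u_y*v_x = 5*(-1) - 5*(-2)
= (-5) - (-10) = 5

5


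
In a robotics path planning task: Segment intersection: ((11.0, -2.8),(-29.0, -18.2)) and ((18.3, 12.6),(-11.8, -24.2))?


Cross products: d1=194.9, d2=-813.56, d3=-503.58, d4=504.88
d1*d2 < 0 and d3*d4 < 0? yes

Yes, they intersect


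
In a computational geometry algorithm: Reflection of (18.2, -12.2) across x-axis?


Reflection over x-axis: (x,y) -> (x,-y)
(18.2, -12.2) -> (18.2, 12.2)

(18.2, 12.2)


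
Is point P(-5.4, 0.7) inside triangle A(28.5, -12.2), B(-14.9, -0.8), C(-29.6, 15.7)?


Cross products: AB x AP = -173.4, BC x BP = -178.8, CA x CP = -196.32
All same sign? yes

Yes, inside


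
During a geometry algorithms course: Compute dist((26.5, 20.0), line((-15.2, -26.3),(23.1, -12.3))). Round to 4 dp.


|cross product| = 1189.49
|line direction| = sqrt(1662.89) = 40.7785
Distance = 1189.49/sqrt(1662.89) = 29.1695

29.1695


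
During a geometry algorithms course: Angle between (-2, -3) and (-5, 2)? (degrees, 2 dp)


u.v = 4, |u| = sqrt(13) = 3.6056, |v| = sqrt(29) = 5.3852
cos(theta) = u.v/(|u||v|) = 4/sqrt(377) = 0.20601
theta = acos(0.20601) = 78.11 degrees

78.11 degrees


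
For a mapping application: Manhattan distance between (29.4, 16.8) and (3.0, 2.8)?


|29.4-3| + |16.8-2.8| = 26.4 + 14 = 40.4

40.4


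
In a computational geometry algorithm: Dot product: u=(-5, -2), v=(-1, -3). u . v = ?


u . v = u_x*v_x + u_y*v_y = (-5)*(-1) + (-2)*(-3)
= 5 + 6 = 11

11


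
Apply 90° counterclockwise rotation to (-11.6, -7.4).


90° CCW: (x,y) -> (-y, x)
(-11.6,-7.4) -> (7.4, -11.6)

(7.4, -11.6)


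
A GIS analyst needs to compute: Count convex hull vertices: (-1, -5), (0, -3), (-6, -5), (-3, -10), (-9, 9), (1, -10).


Convex hull vertices (CCW): (-9, 9), (-6, -5), (-3, -10), (1, -10), (0, -3)
Count = 5

5


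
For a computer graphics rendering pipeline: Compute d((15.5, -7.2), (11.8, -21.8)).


dx=-3.7, dy=-14.6
d^2 = (-3.7)^2 + (-14.6)^2 = 226.85
d = sqrt(226.85) = 15.0615

15.0615


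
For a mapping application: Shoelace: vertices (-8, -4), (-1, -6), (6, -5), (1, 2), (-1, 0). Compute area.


Shoelace sum: ((-8)*(-6) - (-1)*(-4)) + ((-1)*(-5) - 6*(-6)) + (6*2 - 1*(-5)) + (1*0 - (-1)*2) + ((-1)*(-4) - (-8)*0)
= 108
Area = |108|/2 = 54

54


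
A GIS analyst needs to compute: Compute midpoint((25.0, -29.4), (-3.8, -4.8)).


M = ((25+(-3.8))/2, ((-29.4)+(-4.8))/2)
= (10.6, -17.1)

(10.6, -17.1)


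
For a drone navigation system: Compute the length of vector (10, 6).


|u| = sqrt(10^2 + 6^2) = sqrt(136) = 11.6619

11.6619


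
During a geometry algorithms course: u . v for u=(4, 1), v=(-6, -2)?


u . v = u_x*v_x + u_y*v_y = 4*(-6) + 1*(-2)
= (-24) + (-2) = -26

-26


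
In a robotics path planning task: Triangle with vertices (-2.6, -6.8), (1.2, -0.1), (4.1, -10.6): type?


Side lengths squared: AB^2=59.33, BC^2=118.66, CA^2=59.33
Sorted: [59.33, 59.33, 118.66]
By sides: Isosceles, By angles: Right

Isosceles, Right


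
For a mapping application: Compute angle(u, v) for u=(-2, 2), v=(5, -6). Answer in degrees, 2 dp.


u.v = -22, |u| = sqrt(8) = 2.8284, |v| = sqrt(61) = 7.8102
cos(theta) = u.v/(|u||v|) = -22/sqrt(488) = -0.995893
theta = acos(-0.995893) = 174.81 degrees

174.81 degrees


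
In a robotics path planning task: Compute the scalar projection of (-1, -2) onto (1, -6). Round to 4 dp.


u.v = 11, |v| = sqrt(37) = 6.0828
Scalar projection = u.v / |v| = 11 / sqrt(37) = 1.8084

1.8084


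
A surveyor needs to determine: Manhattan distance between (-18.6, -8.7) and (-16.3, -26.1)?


|(-18.6)-(-16.3)| + |(-8.7)-(-26.1)| = 2.3 + 17.4 = 19.7

19.7


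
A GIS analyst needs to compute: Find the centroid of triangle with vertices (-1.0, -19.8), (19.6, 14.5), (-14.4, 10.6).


Centroid = ((x_A+x_B+x_C)/3, (y_A+y_B+y_C)/3)
= (((-1)+19.6+(-14.4))/3, ((-19.8)+14.5+10.6)/3)
= (1.4, 1.7667)

(1.4, 1.7667)


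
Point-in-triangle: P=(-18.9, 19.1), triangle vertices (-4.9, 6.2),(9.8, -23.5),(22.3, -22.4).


Cross products: AB x AP = -226.17, BC x BP = 564.07, CA x CP = 49.52
All same sign? no

No, outside


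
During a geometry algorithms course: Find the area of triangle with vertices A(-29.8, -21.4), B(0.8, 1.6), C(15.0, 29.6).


Area = |x_A(y_B-y_C) + x_B(y_C-y_A) + x_C(y_A-y_B)|/2
= |834.4 + 40.8 + (-345)|/2
= 530.2/2 = 265.1

265.1


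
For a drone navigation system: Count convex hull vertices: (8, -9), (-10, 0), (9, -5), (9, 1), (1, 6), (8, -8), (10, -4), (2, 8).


Convex hull vertices (CCW): (-10, 0), (8, -9), (10, -4), (9, 1), (2, 8)
Count = 5

5


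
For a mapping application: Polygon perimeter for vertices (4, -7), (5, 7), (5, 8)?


Sides: (4, -7)->(5, 7): sqrt(197) = 14.035669, (5, 7)->(5, 8): sqrt(1) = 1, (5, 8)->(4, -7): sqrt(226) = 15.033296
Sum = 30.068965
Perimeter = 30.069

30.069


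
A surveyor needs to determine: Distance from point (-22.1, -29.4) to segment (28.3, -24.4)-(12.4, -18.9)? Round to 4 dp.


Project P onto AB: t = 1 (clamped to [0,1])
Closest point on segment: (12.4, -18.9)
Distance: 36.0624

36.0624


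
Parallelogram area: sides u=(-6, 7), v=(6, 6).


|u x v| = |(-6)*6 - 7*6|
= |(-36) - 42| = 78

78


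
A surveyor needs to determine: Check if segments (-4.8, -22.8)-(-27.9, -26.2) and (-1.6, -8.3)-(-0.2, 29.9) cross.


Cross products: d1=101.94, d2=979.6, d3=-324.07, d4=-1201.73
d1*d2 < 0 and d3*d4 < 0? no

No, they don't intersect


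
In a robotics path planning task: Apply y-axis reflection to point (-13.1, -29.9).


Reflection over y-axis: (x,y) -> (-x,y)
(-13.1, -29.9) -> (13.1, -29.9)

(13.1, -29.9)


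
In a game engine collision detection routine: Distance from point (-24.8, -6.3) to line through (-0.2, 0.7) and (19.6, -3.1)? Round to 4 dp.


|cross product| = 232.08
|line direction| = sqrt(406.48) = 20.1613
Distance = 232.08/sqrt(406.48) = 11.5111

11.5111


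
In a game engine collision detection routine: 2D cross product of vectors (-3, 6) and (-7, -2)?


u x v = u_x*v_y - u_y*v_x = (-3)*(-2) - 6*(-7)
= 6 - (-42) = 48

48


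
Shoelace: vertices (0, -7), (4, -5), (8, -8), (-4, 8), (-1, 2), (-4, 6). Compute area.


Shoelace sum: (0*(-5) - 4*(-7)) + (4*(-8) - 8*(-5)) + (8*8 - (-4)*(-8)) + ((-4)*2 - (-1)*8) + ((-1)*6 - (-4)*2) + ((-4)*(-7) - 0*6)
= 98
Area = |98|/2 = 49

49


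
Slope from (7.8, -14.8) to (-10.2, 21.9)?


slope = (y2-y1)/(x2-x1) = (21.9-(-14.8))/((-10.2)-7.8) = 36.7/(-18) = -2.0389

-2.0389


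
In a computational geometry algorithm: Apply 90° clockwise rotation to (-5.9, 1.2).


90° CW: (x,y) -> (y, -x)
(-5.9,1.2) -> (1.2, 5.9)

(1.2, 5.9)


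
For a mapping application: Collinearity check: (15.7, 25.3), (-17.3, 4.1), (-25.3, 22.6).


Cross product: ((-17.3)-15.7)*(22.6-25.3) - (4.1-25.3)*((-25.3)-15.7)
= -780.1

No, not collinear


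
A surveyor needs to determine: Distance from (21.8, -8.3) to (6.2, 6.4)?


dx=-15.6, dy=14.7
d^2 = (-15.6)^2 + 14.7^2 = 459.45
d = sqrt(459.45) = 21.4348

21.4348


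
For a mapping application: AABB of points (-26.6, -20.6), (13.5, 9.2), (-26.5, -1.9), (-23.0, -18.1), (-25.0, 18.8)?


x range: [-26.6, 13.5]
y range: [-20.6, 18.8]
Bounding box: (-26.6,-20.6) to (13.5,18.8)

(-26.6,-20.6) to (13.5,18.8)


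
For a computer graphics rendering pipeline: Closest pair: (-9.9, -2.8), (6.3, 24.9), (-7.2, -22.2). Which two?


d(P0,P1) = 32.0894, d(P0,P2) = 19.587, d(P1,P2) = 48.9965
Closest: P0 and P2

Closest pair: (-9.9, -2.8) and (-7.2, -22.2), distance = 19.587


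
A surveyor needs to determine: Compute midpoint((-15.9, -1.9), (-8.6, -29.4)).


M = (((-15.9)+(-8.6))/2, ((-1.9)+(-29.4))/2)
= (-12.25, -15.65)

(-12.25, -15.65)


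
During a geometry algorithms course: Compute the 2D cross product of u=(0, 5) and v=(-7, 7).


u x v = u_x*v_y - u_y*v_x = 0*7 - 5*(-7)
= 0 - (-35) = 35

35


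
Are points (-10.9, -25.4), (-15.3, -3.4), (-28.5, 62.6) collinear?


Cross product: ((-15.3)-(-10.9))*(62.6-(-25.4)) - ((-3.4)-(-25.4))*((-28.5)-(-10.9))
= 0

Yes, collinear


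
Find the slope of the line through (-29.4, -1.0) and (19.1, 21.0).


slope = (y2-y1)/(x2-x1) = (21-(-1))/(19.1-(-29.4)) = 22/48.5 = 0.4536

0.4536


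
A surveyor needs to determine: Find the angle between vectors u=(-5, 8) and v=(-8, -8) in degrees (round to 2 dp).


u.v = -24, |u| = sqrt(89) = 9.434, |v| = sqrt(128) = 11.3137
cos(theta) = u.v/(|u||v|) = -24/sqrt(11392) = -0.22486
theta = acos(-0.22486) = 102.99 degrees

102.99 degrees


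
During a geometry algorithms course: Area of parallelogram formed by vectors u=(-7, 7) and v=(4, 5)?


|u x v| = |(-7)*5 - 7*4|
= |(-35) - 28| = 63

63


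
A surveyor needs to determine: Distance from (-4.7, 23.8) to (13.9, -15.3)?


dx=18.6, dy=-39.1
d^2 = 18.6^2 + (-39.1)^2 = 1874.77
d = sqrt(1874.77) = 43.2986

43.2986


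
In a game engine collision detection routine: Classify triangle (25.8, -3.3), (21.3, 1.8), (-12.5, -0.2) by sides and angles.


Side lengths squared: AB^2=46.26, BC^2=1146.44, CA^2=1476.5
Sorted: [46.26, 1146.44, 1476.5]
By sides: Scalene, By angles: Obtuse

Scalene, Obtuse


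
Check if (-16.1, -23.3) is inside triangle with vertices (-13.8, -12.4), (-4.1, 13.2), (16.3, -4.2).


Cross products: AB x AP = -46.85, BC x BP = -953.4, CA x CP = 309.23
All same sign? no

No, outside


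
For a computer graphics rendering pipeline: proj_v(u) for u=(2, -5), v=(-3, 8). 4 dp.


u.v = -46, |v| = sqrt(73) = 8.544
Scalar projection = u.v / |v| = -46 / sqrt(73) = -5.3839

-5.3839


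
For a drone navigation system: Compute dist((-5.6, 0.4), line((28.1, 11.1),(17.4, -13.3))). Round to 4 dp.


|cross product| = 707.79
|line direction| = sqrt(709.85) = 26.643
Distance = 707.79/sqrt(709.85) = 26.5657

26.5657


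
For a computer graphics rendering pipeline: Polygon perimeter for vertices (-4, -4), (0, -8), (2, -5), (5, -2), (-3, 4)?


Sides: (-4, -4)->(0, -8): sqrt(32) = 5.656854, (0, -8)->(2, -5): sqrt(13) = 3.605551, (2, -5)->(5, -2): sqrt(18) = 4.242641, (5, -2)->(-3, 4): sqrt(100) = 10, (-3, 4)->(-4, -4): sqrt(65) = 8.062258
Sum = 31.567304
Perimeter = 31.5673

31.5673


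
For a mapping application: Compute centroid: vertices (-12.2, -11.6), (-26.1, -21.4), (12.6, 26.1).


Centroid = ((x_A+x_B+x_C)/3, (y_A+y_B+y_C)/3)
= (((-12.2)+(-26.1)+12.6)/3, ((-11.6)+(-21.4)+26.1)/3)
= (-8.5667, -2.3)

(-8.5667, -2.3)


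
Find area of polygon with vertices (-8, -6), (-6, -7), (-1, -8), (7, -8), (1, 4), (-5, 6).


Shoelace sum: ((-8)*(-7) - (-6)*(-6)) + ((-6)*(-8) - (-1)*(-7)) + ((-1)*(-8) - 7*(-8)) + (7*4 - 1*(-8)) + (1*6 - (-5)*4) + ((-5)*(-6) - (-8)*6)
= 265
Area = |265|/2 = 132.5

132.5


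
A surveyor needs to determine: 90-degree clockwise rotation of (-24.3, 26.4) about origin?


90° CW: (x,y) -> (y, -x)
(-24.3,26.4) -> (26.4, 24.3)

(26.4, 24.3)


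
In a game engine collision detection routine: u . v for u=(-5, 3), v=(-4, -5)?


u . v = u_x*v_x + u_y*v_y = (-5)*(-4) + 3*(-5)
= 20 + (-15) = 5

5


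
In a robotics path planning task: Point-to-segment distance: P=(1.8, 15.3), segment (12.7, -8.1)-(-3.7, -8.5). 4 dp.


Project P onto AB: t = 0.6295 (clamped to [0,1])
Closest point on segment: (2.3769, -8.3518)
Distance: 23.6588

23.6588


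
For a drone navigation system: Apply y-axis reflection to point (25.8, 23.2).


Reflection over y-axis: (x,y) -> (-x,y)
(25.8, 23.2) -> (-25.8, 23.2)

(-25.8, 23.2)


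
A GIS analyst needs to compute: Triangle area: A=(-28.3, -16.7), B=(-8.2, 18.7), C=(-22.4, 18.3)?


Area = |x_A(y_B-y_C) + x_B(y_C-y_A) + x_C(y_A-y_B)|/2
= |(-11.32) + (-287) + 792.96|/2
= 494.64/2 = 247.32

247.32


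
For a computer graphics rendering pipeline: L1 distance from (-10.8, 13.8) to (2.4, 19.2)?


|(-10.8)-2.4| + |13.8-19.2| = 13.2 + 5.4 = 18.6

18.6


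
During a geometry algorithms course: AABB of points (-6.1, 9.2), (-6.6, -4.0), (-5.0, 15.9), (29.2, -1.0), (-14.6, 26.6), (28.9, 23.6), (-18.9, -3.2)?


x range: [-18.9, 29.2]
y range: [-4, 26.6]
Bounding box: (-18.9,-4) to (29.2,26.6)

(-18.9,-4) to (29.2,26.6)


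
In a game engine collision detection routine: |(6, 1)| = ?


|u| = sqrt(6^2 + 1^2) = sqrt(37) = 6.0828

6.0828


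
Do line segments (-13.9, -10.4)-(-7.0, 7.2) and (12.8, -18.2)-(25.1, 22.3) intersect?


Cross products: d1=1177.29, d2=1114.32, d3=-523.74, d4=-460.77
d1*d2 < 0 and d3*d4 < 0? no

No, they don't intersect


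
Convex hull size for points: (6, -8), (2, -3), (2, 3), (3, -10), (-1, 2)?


Convex hull vertices (CCW): (-1, 2), (3, -10), (6, -8), (2, 3)
Count = 4

4


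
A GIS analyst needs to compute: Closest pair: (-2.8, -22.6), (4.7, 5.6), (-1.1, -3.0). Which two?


d(P0,P1) = 29.1803, d(P0,P2) = 19.6736, d(P1,P2) = 10.373
Closest: P1 and P2

Closest pair: (4.7, 5.6) and (-1.1, -3.0), distance = 10.373


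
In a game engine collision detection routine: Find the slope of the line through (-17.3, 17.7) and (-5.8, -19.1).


slope = (y2-y1)/(x2-x1) = ((-19.1)-17.7)/((-5.8)-(-17.3)) = (-36.8)/11.5 = -3.2

-3.2


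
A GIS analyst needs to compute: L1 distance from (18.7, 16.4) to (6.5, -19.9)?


|18.7-6.5| + |16.4-(-19.9)| = 12.2 + 36.3 = 48.5

48.5


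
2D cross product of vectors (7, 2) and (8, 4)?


u x v = u_x*v_y - u_y*v_x = 7*4 - 2*8
= 28 - 16 = 12

12


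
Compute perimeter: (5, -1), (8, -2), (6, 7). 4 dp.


Sides: (5, -1)->(8, -2): sqrt(10) = 3.162278, (8, -2)->(6, 7): sqrt(85) = 9.219544, (6, 7)->(5, -1): sqrt(65) = 8.062258
Sum = 20.44408
Perimeter = 20.4441

20.4441


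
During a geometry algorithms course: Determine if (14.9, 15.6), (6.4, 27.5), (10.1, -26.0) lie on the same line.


Cross product: (6.4-14.9)*((-26)-15.6) - (27.5-15.6)*(10.1-14.9)
= 410.72

No, not collinear


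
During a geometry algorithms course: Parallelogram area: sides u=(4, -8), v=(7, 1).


|u x v| = |4*1 - (-8)*7|
= |4 - (-56)| = 60

60


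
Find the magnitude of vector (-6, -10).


|u| = sqrt((-6)^2 + (-10)^2) = sqrt(136) = 11.6619

11.6619


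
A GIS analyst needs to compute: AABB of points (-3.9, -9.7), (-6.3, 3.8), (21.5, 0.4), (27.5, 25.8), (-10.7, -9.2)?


x range: [-10.7, 27.5]
y range: [-9.7, 25.8]
Bounding box: (-10.7,-9.7) to (27.5,25.8)

(-10.7,-9.7) to (27.5,25.8)


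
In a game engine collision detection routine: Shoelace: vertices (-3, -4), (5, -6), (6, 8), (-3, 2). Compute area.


Shoelace sum: ((-3)*(-6) - 5*(-4)) + (5*8 - 6*(-6)) + (6*2 - (-3)*8) + ((-3)*(-4) - (-3)*2)
= 168
Area = |168|/2 = 84

84


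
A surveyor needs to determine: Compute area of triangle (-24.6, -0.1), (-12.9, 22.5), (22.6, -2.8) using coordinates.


Area = |x_A(y_B-y_C) + x_B(y_C-y_A) + x_C(y_A-y_B)|/2
= |(-622.38) + 34.83 + (-510.76)|/2
= 1098.31/2 = 549.155

549.155


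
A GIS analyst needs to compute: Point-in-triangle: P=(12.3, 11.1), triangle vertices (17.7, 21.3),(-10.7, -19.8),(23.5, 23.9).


Cross products: AB x AP = 67.74, BC x BP = 51.68, CA x CP = 45.12
All same sign? yes

Yes, inside


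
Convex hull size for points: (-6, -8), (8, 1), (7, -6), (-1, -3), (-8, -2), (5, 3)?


Convex hull vertices (CCW): (-8, -2), (-6, -8), (7, -6), (8, 1), (5, 3)
Count = 5

5


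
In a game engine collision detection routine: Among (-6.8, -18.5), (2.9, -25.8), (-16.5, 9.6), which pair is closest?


d(P0,P1) = 12.14, d(P0,P2) = 29.7271, d(P1,P2) = 40.3673
Closest: P0 and P1

Closest pair: (-6.8, -18.5) and (2.9, -25.8), distance = 12.14


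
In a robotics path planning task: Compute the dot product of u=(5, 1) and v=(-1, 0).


u . v = u_x*v_x + u_y*v_y = 5*(-1) + 1*0
= (-5) + 0 = -5

-5


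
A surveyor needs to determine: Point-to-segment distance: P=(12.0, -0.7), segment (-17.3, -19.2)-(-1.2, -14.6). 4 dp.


Project P onto AB: t = 1 (clamped to [0,1])
Closest point on segment: (-1.2, -14.6)
Distance: 19.169

19.169


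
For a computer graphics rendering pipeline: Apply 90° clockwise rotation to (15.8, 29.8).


90° CW: (x,y) -> (y, -x)
(15.8,29.8) -> (29.8, -15.8)

(29.8, -15.8)


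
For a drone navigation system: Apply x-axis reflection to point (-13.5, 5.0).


Reflection over x-axis: (x,y) -> (x,-y)
(-13.5, 5) -> (-13.5, -5)

(-13.5, -5)


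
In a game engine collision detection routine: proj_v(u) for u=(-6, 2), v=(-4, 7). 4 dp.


u.v = 38, |v| = sqrt(65) = 8.0623
Scalar projection = u.v / |v| = 38 / sqrt(65) = 4.7133

4.7133


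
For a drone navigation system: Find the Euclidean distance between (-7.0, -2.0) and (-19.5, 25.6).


dx=-12.5, dy=27.6
d^2 = (-12.5)^2 + 27.6^2 = 918.01
d = sqrt(918.01) = 30.2987

30.2987


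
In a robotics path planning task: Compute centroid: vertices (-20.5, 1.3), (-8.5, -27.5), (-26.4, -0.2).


Centroid = ((x_A+x_B+x_C)/3, (y_A+y_B+y_C)/3)
= (((-20.5)+(-8.5)+(-26.4))/3, (1.3+(-27.5)+(-0.2))/3)
= (-18.4667, -8.8)

(-18.4667, -8.8)


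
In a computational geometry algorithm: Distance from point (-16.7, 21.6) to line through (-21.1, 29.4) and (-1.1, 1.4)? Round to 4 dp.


|cross product| = 32.8
|line direction| = sqrt(1184) = 34.4093
Distance = 32.8/sqrt(1184) = 0.9532

0.9532


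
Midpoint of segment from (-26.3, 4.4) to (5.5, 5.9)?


M = (((-26.3)+5.5)/2, (4.4+5.9)/2)
= (-10.4, 5.15)

(-10.4, 5.15)


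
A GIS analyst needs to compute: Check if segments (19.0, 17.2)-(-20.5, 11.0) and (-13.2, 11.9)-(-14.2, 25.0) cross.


Cross products: d1=-427.12, d2=96.53, d3=9.71, d4=-513.94
d1*d2 < 0 and d3*d4 < 0? yes

Yes, they intersect


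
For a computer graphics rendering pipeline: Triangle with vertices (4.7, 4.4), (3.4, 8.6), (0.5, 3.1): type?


Side lengths squared: AB^2=19.33, BC^2=38.66, CA^2=19.33
Sorted: [19.33, 19.33, 38.66]
By sides: Isosceles, By angles: Right

Isosceles, Right


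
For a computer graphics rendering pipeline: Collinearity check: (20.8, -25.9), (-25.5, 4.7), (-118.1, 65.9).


Cross product: ((-25.5)-20.8)*(65.9-(-25.9)) - (4.7-(-25.9))*((-118.1)-20.8)
= 0

Yes, collinear


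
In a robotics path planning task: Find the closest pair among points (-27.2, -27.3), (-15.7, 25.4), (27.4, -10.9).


d(P0,P1) = 53.9402, d(P0,P2) = 57.0098, d(P1,P2) = 56.3498
Closest: P0 and P1

Closest pair: (-27.2, -27.3) and (-15.7, 25.4), distance = 53.9402


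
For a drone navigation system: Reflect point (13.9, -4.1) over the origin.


Reflection over origin: (x,y) -> (-x,-y)
(13.9, -4.1) -> (-13.9, 4.1)

(-13.9, 4.1)


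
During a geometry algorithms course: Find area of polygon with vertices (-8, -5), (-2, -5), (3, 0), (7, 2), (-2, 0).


Shoelace sum: ((-8)*(-5) - (-2)*(-5)) + ((-2)*0 - 3*(-5)) + (3*2 - 7*0) + (7*0 - (-2)*2) + ((-2)*(-5) - (-8)*0)
= 65
Area = |65|/2 = 32.5

32.5


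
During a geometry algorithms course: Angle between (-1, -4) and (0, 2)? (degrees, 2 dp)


u.v = -8, |u| = sqrt(17) = 4.1231, |v| = sqrt(4) = 2
cos(theta) = u.v/(|u||v|) = -8/sqrt(68) = -0.970143
theta = acos(-0.970143) = 165.96 degrees

165.96 degrees


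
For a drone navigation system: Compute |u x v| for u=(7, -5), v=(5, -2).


|u x v| = |7*(-2) - (-5)*5|
= |(-14) - (-25)| = 11

11


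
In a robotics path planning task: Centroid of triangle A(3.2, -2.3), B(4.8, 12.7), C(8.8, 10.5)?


Centroid = ((x_A+x_B+x_C)/3, (y_A+y_B+y_C)/3)
= ((3.2+4.8+8.8)/3, ((-2.3)+12.7+10.5)/3)
= (5.6, 6.9667)

(5.6, 6.9667)


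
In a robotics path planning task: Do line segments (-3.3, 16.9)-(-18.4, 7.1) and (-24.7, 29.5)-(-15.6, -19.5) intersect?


Cross products: d1=933.94, d2=104.86, d3=-399.98, d4=429.1
d1*d2 < 0 and d3*d4 < 0? no

No, they don't intersect


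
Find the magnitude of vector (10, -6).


|u| = sqrt(10^2 + (-6)^2) = sqrt(136) = 11.6619

11.6619


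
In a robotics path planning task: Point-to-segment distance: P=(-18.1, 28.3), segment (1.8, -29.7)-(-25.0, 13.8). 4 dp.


Project P onto AB: t = 1 (clamped to [0,1])
Closest point on segment: (-25, 13.8)
Distance: 16.058

16.058


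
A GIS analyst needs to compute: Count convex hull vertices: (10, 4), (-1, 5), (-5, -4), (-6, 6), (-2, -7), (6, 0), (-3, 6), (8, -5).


Convex hull vertices (CCW): (-6, 6), (-5, -4), (-2, -7), (8, -5), (10, 4), (-3, 6)
Count = 6

6


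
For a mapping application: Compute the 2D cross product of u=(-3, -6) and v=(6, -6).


u x v = u_x*v_y - u_y*v_x = (-3)*(-6) - (-6)*6
= 18 - (-36) = 54

54


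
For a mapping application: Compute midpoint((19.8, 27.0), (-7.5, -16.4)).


M = ((19.8+(-7.5))/2, (27+(-16.4))/2)
= (6.15, 5.3)

(6.15, 5.3)


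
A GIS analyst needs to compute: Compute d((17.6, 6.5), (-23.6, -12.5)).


dx=-41.2, dy=-19
d^2 = (-41.2)^2 + (-19)^2 = 2058.44
d = sqrt(2058.44) = 45.37

45.37


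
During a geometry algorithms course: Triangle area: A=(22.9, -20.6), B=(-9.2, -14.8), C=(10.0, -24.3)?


Area = |x_A(y_B-y_C) + x_B(y_C-y_A) + x_C(y_A-y_B)|/2
= |217.55 + 34.04 + (-58)|/2
= 193.59/2 = 96.795

96.795


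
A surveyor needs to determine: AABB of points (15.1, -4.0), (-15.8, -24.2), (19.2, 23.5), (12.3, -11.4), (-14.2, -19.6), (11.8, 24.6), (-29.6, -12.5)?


x range: [-29.6, 19.2]
y range: [-24.2, 24.6]
Bounding box: (-29.6,-24.2) to (19.2,24.6)

(-29.6,-24.2) to (19.2,24.6)


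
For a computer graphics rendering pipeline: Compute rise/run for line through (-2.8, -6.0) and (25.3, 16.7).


slope = (y2-y1)/(x2-x1) = (16.7-(-6))/(25.3-(-2.8)) = 22.7/28.1 = 0.8078

0.8078


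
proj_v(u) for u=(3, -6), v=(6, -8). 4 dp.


u.v = 66, |v| = sqrt(100) = 10
Scalar projection = u.v / |v| = 66 / sqrt(100) = 6.6

6.6


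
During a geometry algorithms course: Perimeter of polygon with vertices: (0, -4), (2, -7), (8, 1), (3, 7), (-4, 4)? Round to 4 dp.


Sides: (0, -4)->(2, -7): sqrt(13) = 3.605551, (2, -7)->(8, 1): sqrt(100) = 10, (8, 1)->(3, 7): sqrt(61) = 7.81025, (3, 7)->(-4, 4): sqrt(58) = 7.615773, (-4, 4)->(0, -4): sqrt(80) = 8.944272
Sum = 37.975846
Perimeter = 37.9758

37.9758


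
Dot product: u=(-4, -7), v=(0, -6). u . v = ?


u . v = u_x*v_x + u_y*v_y = (-4)*0 + (-7)*(-6)
= 0 + 42 = 42

42


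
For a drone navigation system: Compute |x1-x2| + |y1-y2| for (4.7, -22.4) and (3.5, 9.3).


|4.7-3.5| + |(-22.4)-9.3| = 1.2 + 31.7 = 32.9

32.9


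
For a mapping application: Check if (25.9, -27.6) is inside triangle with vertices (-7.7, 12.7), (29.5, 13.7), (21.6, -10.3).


Cross products: AB x AP = -1532.76, BC x BP = 239.87, CA x CP = 407.99
All same sign? no

No, outside


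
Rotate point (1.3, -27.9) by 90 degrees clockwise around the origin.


90° CW: (x,y) -> (y, -x)
(1.3,-27.9) -> (-27.9, -1.3)

(-27.9, -1.3)


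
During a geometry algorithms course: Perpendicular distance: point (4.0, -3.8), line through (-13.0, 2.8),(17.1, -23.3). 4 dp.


|cross product| = 245.04
|line direction| = sqrt(1587.22) = 39.8399
Distance = 245.04/sqrt(1587.22) = 6.1506

6.1506


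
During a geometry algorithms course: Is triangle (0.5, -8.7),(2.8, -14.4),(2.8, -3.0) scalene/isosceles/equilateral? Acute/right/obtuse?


Side lengths squared: AB^2=37.78, BC^2=129.96, CA^2=37.78
Sorted: [37.78, 37.78, 129.96]
By sides: Isosceles, By angles: Obtuse

Isosceles, Obtuse


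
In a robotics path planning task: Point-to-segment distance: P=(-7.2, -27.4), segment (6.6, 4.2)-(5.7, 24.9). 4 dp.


Project P onto AB: t = 0 (clamped to [0,1])
Closest point on segment: (6.6, 4.2)
Distance: 34.4819

34.4819


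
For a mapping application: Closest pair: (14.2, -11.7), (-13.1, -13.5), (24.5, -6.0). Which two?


d(P0,P1) = 27.3593, d(P0,P2) = 11.772, d(P1,P2) = 38.3407
Closest: P0 and P2

Closest pair: (14.2, -11.7) and (24.5, -6.0), distance = 11.772


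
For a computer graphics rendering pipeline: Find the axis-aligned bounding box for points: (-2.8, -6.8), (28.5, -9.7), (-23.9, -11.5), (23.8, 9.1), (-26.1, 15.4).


x range: [-26.1, 28.5]
y range: [-11.5, 15.4]
Bounding box: (-26.1,-11.5) to (28.5,15.4)

(-26.1,-11.5) to (28.5,15.4)


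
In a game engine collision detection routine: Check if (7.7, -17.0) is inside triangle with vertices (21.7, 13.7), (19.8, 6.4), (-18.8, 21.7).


Cross products: AB x AP = -43.87, BC x BP = 1088.37, CA x CP = -1355.35
All same sign? no

No, outside


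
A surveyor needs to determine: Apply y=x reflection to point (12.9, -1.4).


Reflection over y=x: (x,y) -> (y,x)
(12.9, -1.4) -> (-1.4, 12.9)

(-1.4, 12.9)


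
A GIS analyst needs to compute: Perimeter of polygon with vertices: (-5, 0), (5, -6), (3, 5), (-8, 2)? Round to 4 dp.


Sides: (-5, 0)->(5, -6): sqrt(136) = 11.661904, (5, -6)->(3, 5): sqrt(125) = 11.18034, (3, 5)->(-8, 2): sqrt(130) = 11.401754, (-8, 2)->(-5, 0): sqrt(13) = 3.605551
Sum = 37.849549
Perimeter = 37.8495

37.8495


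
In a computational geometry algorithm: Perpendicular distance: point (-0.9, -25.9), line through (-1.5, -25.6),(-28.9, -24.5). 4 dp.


|cross product| = 7.56
|line direction| = sqrt(751.97) = 27.4221
Distance = 7.56/sqrt(751.97) = 0.2757

0.2757


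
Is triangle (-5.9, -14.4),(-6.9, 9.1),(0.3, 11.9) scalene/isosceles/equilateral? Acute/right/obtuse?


Side lengths squared: AB^2=553.25, BC^2=59.68, CA^2=730.13
Sorted: [59.68, 553.25, 730.13]
By sides: Scalene, By angles: Obtuse

Scalene, Obtuse


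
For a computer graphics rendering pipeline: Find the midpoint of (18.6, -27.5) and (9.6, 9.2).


M = ((18.6+9.6)/2, ((-27.5)+9.2)/2)
= (14.1, -9.15)

(14.1, -9.15)


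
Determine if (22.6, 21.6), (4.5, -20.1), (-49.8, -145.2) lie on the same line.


Cross product: (4.5-22.6)*((-145.2)-21.6) - ((-20.1)-21.6)*((-49.8)-22.6)
= 0

Yes, collinear


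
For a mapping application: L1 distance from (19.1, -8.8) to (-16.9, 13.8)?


|19.1-(-16.9)| + |(-8.8)-13.8| = 36 + 22.6 = 58.6

58.6


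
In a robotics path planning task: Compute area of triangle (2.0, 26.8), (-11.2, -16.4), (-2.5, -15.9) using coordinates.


Area = |x_A(y_B-y_C) + x_B(y_C-y_A) + x_C(y_A-y_B)|/2
= |(-1) + 478.24 + (-108)|/2
= 369.24/2 = 184.62

184.62


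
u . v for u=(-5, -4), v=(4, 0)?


u . v = u_x*v_x + u_y*v_y = (-5)*4 + (-4)*0
= (-20) + 0 = -20

-20


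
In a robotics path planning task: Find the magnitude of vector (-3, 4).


|u| = sqrt((-3)^2 + 4^2) = sqrt(25) = 5

5


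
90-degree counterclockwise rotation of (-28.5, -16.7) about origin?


90° CCW: (x,y) -> (-y, x)
(-28.5,-16.7) -> (16.7, -28.5)

(16.7, -28.5)


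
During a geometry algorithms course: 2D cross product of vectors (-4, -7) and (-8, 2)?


u x v = u_x*v_y - u_y*v_x = (-4)*2 - (-7)*(-8)
= (-8) - 56 = -64

-64


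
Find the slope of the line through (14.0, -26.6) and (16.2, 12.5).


slope = (y2-y1)/(x2-x1) = (12.5-(-26.6))/(16.2-14) = 39.1/2.2 = 17.7727

17.7727


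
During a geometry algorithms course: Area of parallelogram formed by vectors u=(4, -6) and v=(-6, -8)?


|u x v| = |4*(-8) - (-6)*(-6)|
= |(-32) - 36| = 68

68


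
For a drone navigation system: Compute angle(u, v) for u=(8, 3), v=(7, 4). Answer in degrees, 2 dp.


u.v = 68, |u| = sqrt(73) = 8.544, |v| = sqrt(65) = 8.0623
cos(theta) = u.v/(|u||v|) = 68/sqrt(4745) = 0.987167
theta = acos(0.987167) = 9.19 degrees

9.19 degrees


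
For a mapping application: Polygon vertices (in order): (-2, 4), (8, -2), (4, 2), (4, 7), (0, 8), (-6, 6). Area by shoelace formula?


Shoelace sum: ((-2)*(-2) - 8*4) + (8*2 - 4*(-2)) + (4*7 - 4*2) + (4*8 - 0*7) + (0*6 - (-6)*8) + ((-6)*4 - (-2)*6)
= 84
Area = |84|/2 = 42

42


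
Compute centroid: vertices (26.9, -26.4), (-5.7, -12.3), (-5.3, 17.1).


Centroid = ((x_A+x_B+x_C)/3, (y_A+y_B+y_C)/3)
= ((26.9+(-5.7)+(-5.3))/3, ((-26.4)+(-12.3)+17.1)/3)
= (5.3, -7.2)

(5.3, -7.2)


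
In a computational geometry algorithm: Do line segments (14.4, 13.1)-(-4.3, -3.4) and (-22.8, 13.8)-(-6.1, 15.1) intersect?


Cross products: d1=-60.05, d2=-311.29, d3=-626.89, d4=-375.65
d1*d2 < 0 and d3*d4 < 0? no

No, they don't intersect


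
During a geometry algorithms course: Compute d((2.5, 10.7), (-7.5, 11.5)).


dx=-10, dy=0.8
d^2 = (-10)^2 + 0.8^2 = 100.64
d = sqrt(100.64) = 10.0319

10.0319


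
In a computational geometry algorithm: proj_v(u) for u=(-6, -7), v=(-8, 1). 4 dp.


u.v = 41, |v| = sqrt(65) = 8.0623
Scalar projection = u.v / |v| = 41 / sqrt(65) = 5.0854

5.0854


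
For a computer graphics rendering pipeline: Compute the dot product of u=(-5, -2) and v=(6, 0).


u . v = u_x*v_x + u_y*v_y = (-5)*6 + (-2)*0
= (-30) + 0 = -30

-30


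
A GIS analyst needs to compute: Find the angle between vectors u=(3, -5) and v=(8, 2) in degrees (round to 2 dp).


u.v = 14, |u| = sqrt(34) = 5.831, |v| = sqrt(68) = 8.2462
cos(theta) = u.v/(|u||v|) = 14/sqrt(2312) = 0.291162
theta = acos(0.291162) = 73.07 degrees

73.07 degrees


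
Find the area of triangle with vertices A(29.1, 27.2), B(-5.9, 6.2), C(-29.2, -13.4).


Area = |x_A(y_B-y_C) + x_B(y_C-y_A) + x_C(y_A-y_B)|/2
= |570.36 + 239.54 + (-613.2)|/2
= 196.7/2 = 98.35

98.35


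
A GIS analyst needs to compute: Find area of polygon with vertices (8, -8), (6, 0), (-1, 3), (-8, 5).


Shoelace sum: (8*0 - 6*(-8)) + (6*3 - (-1)*0) + ((-1)*5 - (-8)*3) + ((-8)*(-8) - 8*5)
= 109
Area = |109|/2 = 54.5

54.5


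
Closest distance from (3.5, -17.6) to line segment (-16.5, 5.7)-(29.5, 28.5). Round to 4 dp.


Project P onto AB: t = 0.1475 (clamped to [0,1])
Closest point on segment: (-9.7155, 9.0628)
Distance: 29.7582

29.7582


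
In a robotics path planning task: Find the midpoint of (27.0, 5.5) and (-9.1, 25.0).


M = ((27+(-9.1))/2, (5.5+25)/2)
= (8.95, 15.25)

(8.95, 15.25)


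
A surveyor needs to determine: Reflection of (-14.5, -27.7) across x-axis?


Reflection over x-axis: (x,y) -> (x,-y)
(-14.5, -27.7) -> (-14.5, 27.7)

(-14.5, 27.7)


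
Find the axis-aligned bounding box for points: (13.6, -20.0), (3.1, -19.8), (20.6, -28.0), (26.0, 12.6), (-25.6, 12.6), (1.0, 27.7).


x range: [-25.6, 26]
y range: [-28, 27.7]
Bounding box: (-25.6,-28) to (26,27.7)

(-25.6,-28) to (26,27.7)


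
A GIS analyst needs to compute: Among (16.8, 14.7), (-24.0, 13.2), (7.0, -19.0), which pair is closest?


d(P0,P1) = 40.8276, d(P0,P2) = 35.096, d(P1,P2) = 44.6972
Closest: P0 and P2

Closest pair: (16.8, 14.7) and (7.0, -19.0), distance = 35.096


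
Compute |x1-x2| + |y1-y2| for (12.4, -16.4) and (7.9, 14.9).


|12.4-7.9| + |(-16.4)-14.9| = 4.5 + 31.3 = 35.8

35.8


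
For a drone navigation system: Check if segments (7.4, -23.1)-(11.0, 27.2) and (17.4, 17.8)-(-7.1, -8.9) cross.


Cross products: d1=735.05, d2=-401.18, d3=-355.76, d4=780.47
d1*d2 < 0 and d3*d4 < 0? yes

Yes, they intersect


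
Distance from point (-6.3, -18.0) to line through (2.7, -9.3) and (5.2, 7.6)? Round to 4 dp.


|cross product| = 130.35
|line direction| = sqrt(291.86) = 17.0839
Distance = 130.35/sqrt(291.86) = 7.63

7.63


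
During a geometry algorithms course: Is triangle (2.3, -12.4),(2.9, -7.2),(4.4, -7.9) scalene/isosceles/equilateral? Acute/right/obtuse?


Side lengths squared: AB^2=27.4, BC^2=2.74, CA^2=24.66
Sorted: [2.74, 24.66, 27.4]
By sides: Scalene, By angles: Right

Scalene, Right


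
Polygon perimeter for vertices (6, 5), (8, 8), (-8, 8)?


Sides: (6, 5)->(8, 8): sqrt(13) = 3.605551, (8, 8)->(-8, 8): sqrt(256) = 16, (-8, 8)->(6, 5): sqrt(205) = 14.317821
Sum = 33.923372
Perimeter = 33.9234

33.9234


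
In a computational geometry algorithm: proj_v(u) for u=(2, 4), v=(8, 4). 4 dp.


u.v = 32, |v| = sqrt(80) = 8.9443
Scalar projection = u.v / |v| = 32 / sqrt(80) = 3.5777

3.5777


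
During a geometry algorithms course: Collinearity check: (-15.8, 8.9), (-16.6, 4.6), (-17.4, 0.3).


Cross product: ((-16.6)-(-15.8))*(0.3-8.9) - (4.6-8.9)*((-17.4)-(-15.8))
= 0

Yes, collinear
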